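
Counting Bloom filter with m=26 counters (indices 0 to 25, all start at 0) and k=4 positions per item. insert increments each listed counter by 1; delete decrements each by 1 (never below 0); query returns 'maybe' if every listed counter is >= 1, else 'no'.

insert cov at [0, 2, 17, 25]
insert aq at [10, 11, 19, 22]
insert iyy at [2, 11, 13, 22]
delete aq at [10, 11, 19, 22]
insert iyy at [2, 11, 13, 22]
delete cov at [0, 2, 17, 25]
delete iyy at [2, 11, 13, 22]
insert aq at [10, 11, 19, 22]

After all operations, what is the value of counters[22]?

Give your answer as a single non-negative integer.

Step 1: insert cov at [0, 2, 17, 25] -> counters=[1,0,1,0,0,0,0,0,0,0,0,0,0,0,0,0,0,1,0,0,0,0,0,0,0,1]
Step 2: insert aq at [10, 11, 19, 22] -> counters=[1,0,1,0,0,0,0,0,0,0,1,1,0,0,0,0,0,1,0,1,0,0,1,0,0,1]
Step 3: insert iyy at [2, 11, 13, 22] -> counters=[1,0,2,0,0,0,0,0,0,0,1,2,0,1,0,0,0,1,0,1,0,0,2,0,0,1]
Step 4: delete aq at [10, 11, 19, 22] -> counters=[1,0,2,0,0,0,0,0,0,0,0,1,0,1,0,0,0,1,0,0,0,0,1,0,0,1]
Step 5: insert iyy at [2, 11, 13, 22] -> counters=[1,0,3,0,0,0,0,0,0,0,0,2,0,2,0,0,0,1,0,0,0,0,2,0,0,1]
Step 6: delete cov at [0, 2, 17, 25] -> counters=[0,0,2,0,0,0,0,0,0,0,0,2,0,2,0,0,0,0,0,0,0,0,2,0,0,0]
Step 7: delete iyy at [2, 11, 13, 22] -> counters=[0,0,1,0,0,0,0,0,0,0,0,1,0,1,0,0,0,0,0,0,0,0,1,0,0,0]
Step 8: insert aq at [10, 11, 19, 22] -> counters=[0,0,1,0,0,0,0,0,0,0,1,2,0,1,0,0,0,0,0,1,0,0,2,0,0,0]
Final counters=[0,0,1,0,0,0,0,0,0,0,1,2,0,1,0,0,0,0,0,1,0,0,2,0,0,0] -> counters[22]=2

Answer: 2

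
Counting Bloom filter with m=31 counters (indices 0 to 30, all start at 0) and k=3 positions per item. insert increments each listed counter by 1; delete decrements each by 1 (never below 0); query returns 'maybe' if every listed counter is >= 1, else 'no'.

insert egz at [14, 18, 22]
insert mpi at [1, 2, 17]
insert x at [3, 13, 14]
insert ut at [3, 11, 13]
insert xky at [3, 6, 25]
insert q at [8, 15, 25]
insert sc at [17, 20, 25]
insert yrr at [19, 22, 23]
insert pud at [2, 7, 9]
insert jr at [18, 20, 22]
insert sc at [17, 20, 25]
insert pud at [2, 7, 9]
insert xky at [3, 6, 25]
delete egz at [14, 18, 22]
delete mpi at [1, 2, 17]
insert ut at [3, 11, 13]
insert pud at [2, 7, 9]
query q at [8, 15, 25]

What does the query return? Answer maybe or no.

Answer: maybe

Derivation:
Step 1: insert egz at [14, 18, 22] -> counters=[0,0,0,0,0,0,0,0,0,0,0,0,0,0,1,0,0,0,1,0,0,0,1,0,0,0,0,0,0,0,0]
Step 2: insert mpi at [1, 2, 17] -> counters=[0,1,1,0,0,0,0,0,0,0,0,0,0,0,1,0,0,1,1,0,0,0,1,0,0,0,0,0,0,0,0]
Step 3: insert x at [3, 13, 14] -> counters=[0,1,1,1,0,0,0,0,0,0,0,0,0,1,2,0,0,1,1,0,0,0,1,0,0,0,0,0,0,0,0]
Step 4: insert ut at [3, 11, 13] -> counters=[0,1,1,2,0,0,0,0,0,0,0,1,0,2,2,0,0,1,1,0,0,0,1,0,0,0,0,0,0,0,0]
Step 5: insert xky at [3, 6, 25] -> counters=[0,1,1,3,0,0,1,0,0,0,0,1,0,2,2,0,0,1,1,0,0,0,1,0,0,1,0,0,0,0,0]
Step 6: insert q at [8, 15, 25] -> counters=[0,1,1,3,0,0,1,0,1,0,0,1,0,2,2,1,0,1,1,0,0,0,1,0,0,2,0,0,0,0,0]
Step 7: insert sc at [17, 20, 25] -> counters=[0,1,1,3,0,0,1,0,1,0,0,1,0,2,2,1,0,2,1,0,1,0,1,0,0,3,0,0,0,0,0]
Step 8: insert yrr at [19, 22, 23] -> counters=[0,1,1,3,0,0,1,0,1,0,0,1,0,2,2,1,0,2,1,1,1,0,2,1,0,3,0,0,0,0,0]
Step 9: insert pud at [2, 7, 9] -> counters=[0,1,2,3,0,0,1,1,1,1,0,1,0,2,2,1,0,2,1,1,1,0,2,1,0,3,0,0,0,0,0]
Step 10: insert jr at [18, 20, 22] -> counters=[0,1,2,3,0,0,1,1,1,1,0,1,0,2,2,1,0,2,2,1,2,0,3,1,0,3,0,0,0,0,0]
Step 11: insert sc at [17, 20, 25] -> counters=[0,1,2,3,0,0,1,1,1,1,0,1,0,2,2,1,0,3,2,1,3,0,3,1,0,4,0,0,0,0,0]
Step 12: insert pud at [2, 7, 9] -> counters=[0,1,3,3,0,0,1,2,1,2,0,1,0,2,2,1,0,3,2,1,3,0,3,1,0,4,0,0,0,0,0]
Step 13: insert xky at [3, 6, 25] -> counters=[0,1,3,4,0,0,2,2,1,2,0,1,0,2,2,1,0,3,2,1,3,0,3,1,0,5,0,0,0,0,0]
Step 14: delete egz at [14, 18, 22] -> counters=[0,1,3,4,0,0,2,2,1,2,0,1,0,2,1,1,0,3,1,1,3,0,2,1,0,5,0,0,0,0,0]
Step 15: delete mpi at [1, 2, 17] -> counters=[0,0,2,4,0,0,2,2,1,2,0,1,0,2,1,1,0,2,1,1,3,0,2,1,0,5,0,0,0,0,0]
Step 16: insert ut at [3, 11, 13] -> counters=[0,0,2,5,0,0,2,2,1,2,0,2,0,3,1,1,0,2,1,1,3,0,2,1,0,5,0,0,0,0,0]
Step 17: insert pud at [2, 7, 9] -> counters=[0,0,3,5,0,0,2,3,1,3,0,2,0,3,1,1,0,2,1,1,3,0,2,1,0,5,0,0,0,0,0]
Query q: check counters[8]=1 counters[15]=1 counters[25]=5 -> maybe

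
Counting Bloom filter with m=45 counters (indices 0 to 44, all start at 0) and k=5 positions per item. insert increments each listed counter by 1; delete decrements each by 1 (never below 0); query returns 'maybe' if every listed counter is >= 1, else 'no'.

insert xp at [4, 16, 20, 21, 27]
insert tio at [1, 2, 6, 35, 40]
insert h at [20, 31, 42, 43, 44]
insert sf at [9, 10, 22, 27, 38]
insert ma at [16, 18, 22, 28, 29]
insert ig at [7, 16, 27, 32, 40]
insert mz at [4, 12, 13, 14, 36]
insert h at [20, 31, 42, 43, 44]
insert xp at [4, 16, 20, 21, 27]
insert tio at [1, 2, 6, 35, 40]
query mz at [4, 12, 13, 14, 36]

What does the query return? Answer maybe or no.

Step 1: insert xp at [4, 16, 20, 21, 27] -> counters=[0,0,0,0,1,0,0,0,0,0,0,0,0,0,0,0,1,0,0,0,1,1,0,0,0,0,0,1,0,0,0,0,0,0,0,0,0,0,0,0,0,0,0,0,0]
Step 2: insert tio at [1, 2, 6, 35, 40] -> counters=[0,1,1,0,1,0,1,0,0,0,0,0,0,0,0,0,1,0,0,0,1,1,0,0,0,0,0,1,0,0,0,0,0,0,0,1,0,0,0,0,1,0,0,0,0]
Step 3: insert h at [20, 31, 42, 43, 44] -> counters=[0,1,1,0,1,0,1,0,0,0,0,0,0,0,0,0,1,0,0,0,2,1,0,0,0,0,0,1,0,0,0,1,0,0,0,1,0,0,0,0,1,0,1,1,1]
Step 4: insert sf at [9, 10, 22, 27, 38] -> counters=[0,1,1,0,1,0,1,0,0,1,1,0,0,0,0,0,1,0,0,0,2,1,1,0,0,0,0,2,0,0,0,1,0,0,0,1,0,0,1,0,1,0,1,1,1]
Step 5: insert ma at [16, 18, 22, 28, 29] -> counters=[0,1,1,0,1,0,1,0,0,1,1,0,0,0,0,0,2,0,1,0,2,1,2,0,0,0,0,2,1,1,0,1,0,0,0,1,0,0,1,0,1,0,1,1,1]
Step 6: insert ig at [7, 16, 27, 32, 40] -> counters=[0,1,1,0,1,0,1,1,0,1,1,0,0,0,0,0,3,0,1,0,2,1,2,0,0,0,0,3,1,1,0,1,1,0,0,1,0,0,1,0,2,0,1,1,1]
Step 7: insert mz at [4, 12, 13, 14, 36] -> counters=[0,1,1,0,2,0,1,1,0,1,1,0,1,1,1,0,3,0,1,0,2,1,2,0,0,0,0,3,1,1,0,1,1,0,0,1,1,0,1,0,2,0,1,1,1]
Step 8: insert h at [20, 31, 42, 43, 44] -> counters=[0,1,1,0,2,0,1,1,0,1,1,0,1,1,1,0,3,0,1,0,3,1,2,0,0,0,0,3,1,1,0,2,1,0,0,1,1,0,1,0,2,0,2,2,2]
Step 9: insert xp at [4, 16, 20, 21, 27] -> counters=[0,1,1,0,3,0,1,1,0,1,1,0,1,1,1,0,4,0,1,0,4,2,2,0,0,0,0,4,1,1,0,2,1,0,0,1,1,0,1,0,2,0,2,2,2]
Step 10: insert tio at [1, 2, 6, 35, 40] -> counters=[0,2,2,0,3,0,2,1,0,1,1,0,1,1,1,0,4,0,1,0,4,2,2,0,0,0,0,4,1,1,0,2,1,0,0,2,1,0,1,0,3,0,2,2,2]
Query mz: check counters[4]=3 counters[12]=1 counters[13]=1 counters[14]=1 counters[36]=1 -> maybe

Answer: maybe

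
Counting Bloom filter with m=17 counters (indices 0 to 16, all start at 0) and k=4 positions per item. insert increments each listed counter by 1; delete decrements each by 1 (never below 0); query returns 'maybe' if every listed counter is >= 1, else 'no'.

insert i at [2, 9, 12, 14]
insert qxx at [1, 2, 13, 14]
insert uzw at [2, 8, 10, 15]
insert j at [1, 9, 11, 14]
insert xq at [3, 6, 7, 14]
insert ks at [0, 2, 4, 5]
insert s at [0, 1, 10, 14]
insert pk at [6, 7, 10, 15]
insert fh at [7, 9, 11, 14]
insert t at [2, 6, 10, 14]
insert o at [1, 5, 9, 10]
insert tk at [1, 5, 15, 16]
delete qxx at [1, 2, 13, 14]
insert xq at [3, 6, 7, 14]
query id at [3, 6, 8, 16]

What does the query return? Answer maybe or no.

Step 1: insert i at [2, 9, 12, 14] -> counters=[0,0,1,0,0,0,0,0,0,1,0,0,1,0,1,0,0]
Step 2: insert qxx at [1, 2, 13, 14] -> counters=[0,1,2,0,0,0,0,0,0,1,0,0,1,1,2,0,0]
Step 3: insert uzw at [2, 8, 10, 15] -> counters=[0,1,3,0,0,0,0,0,1,1,1,0,1,1,2,1,0]
Step 4: insert j at [1, 9, 11, 14] -> counters=[0,2,3,0,0,0,0,0,1,2,1,1,1,1,3,1,0]
Step 5: insert xq at [3, 6, 7, 14] -> counters=[0,2,3,1,0,0,1,1,1,2,1,1,1,1,4,1,0]
Step 6: insert ks at [0, 2, 4, 5] -> counters=[1,2,4,1,1,1,1,1,1,2,1,1,1,1,4,1,0]
Step 7: insert s at [0, 1, 10, 14] -> counters=[2,3,4,1,1,1,1,1,1,2,2,1,1,1,5,1,0]
Step 8: insert pk at [6, 7, 10, 15] -> counters=[2,3,4,1,1,1,2,2,1,2,3,1,1,1,5,2,0]
Step 9: insert fh at [7, 9, 11, 14] -> counters=[2,3,4,1,1,1,2,3,1,3,3,2,1,1,6,2,0]
Step 10: insert t at [2, 6, 10, 14] -> counters=[2,3,5,1,1,1,3,3,1,3,4,2,1,1,7,2,0]
Step 11: insert o at [1, 5, 9, 10] -> counters=[2,4,5,1,1,2,3,3,1,4,5,2,1,1,7,2,0]
Step 12: insert tk at [1, 5, 15, 16] -> counters=[2,5,5,1,1,3,3,3,1,4,5,2,1,1,7,3,1]
Step 13: delete qxx at [1, 2, 13, 14] -> counters=[2,4,4,1,1,3,3,3,1,4,5,2,1,0,6,3,1]
Step 14: insert xq at [3, 6, 7, 14] -> counters=[2,4,4,2,1,3,4,4,1,4,5,2,1,0,7,3,1]
Query id: check counters[3]=2 counters[6]=4 counters[8]=1 counters[16]=1 -> maybe

Answer: maybe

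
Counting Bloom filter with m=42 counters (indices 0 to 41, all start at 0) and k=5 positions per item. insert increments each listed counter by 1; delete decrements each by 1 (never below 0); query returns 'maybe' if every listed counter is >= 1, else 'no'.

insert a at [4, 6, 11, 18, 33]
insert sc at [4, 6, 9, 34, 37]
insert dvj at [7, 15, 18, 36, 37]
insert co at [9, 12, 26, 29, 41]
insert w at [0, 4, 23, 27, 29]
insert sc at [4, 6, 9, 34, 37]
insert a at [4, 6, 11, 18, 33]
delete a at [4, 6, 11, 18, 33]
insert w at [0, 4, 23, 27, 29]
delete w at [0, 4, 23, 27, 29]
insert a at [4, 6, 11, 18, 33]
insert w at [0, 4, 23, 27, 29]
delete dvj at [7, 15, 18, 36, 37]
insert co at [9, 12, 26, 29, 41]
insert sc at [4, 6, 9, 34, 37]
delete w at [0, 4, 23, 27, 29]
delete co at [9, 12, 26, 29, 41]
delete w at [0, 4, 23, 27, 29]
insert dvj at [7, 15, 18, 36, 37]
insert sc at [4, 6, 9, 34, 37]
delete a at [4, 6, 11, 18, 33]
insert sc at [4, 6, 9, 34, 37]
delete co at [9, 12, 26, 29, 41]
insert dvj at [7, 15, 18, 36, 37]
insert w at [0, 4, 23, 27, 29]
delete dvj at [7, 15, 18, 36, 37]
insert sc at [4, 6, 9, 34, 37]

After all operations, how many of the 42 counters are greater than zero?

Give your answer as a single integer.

Step 1: insert a at [4, 6, 11, 18, 33] -> counters=[0,0,0,0,1,0,1,0,0,0,0,1,0,0,0,0,0,0,1,0,0,0,0,0,0,0,0,0,0,0,0,0,0,1,0,0,0,0,0,0,0,0]
Step 2: insert sc at [4, 6, 9, 34, 37] -> counters=[0,0,0,0,2,0,2,0,0,1,0,1,0,0,0,0,0,0,1,0,0,0,0,0,0,0,0,0,0,0,0,0,0,1,1,0,0,1,0,0,0,0]
Step 3: insert dvj at [7, 15, 18, 36, 37] -> counters=[0,0,0,0,2,0,2,1,0,1,0,1,0,0,0,1,0,0,2,0,0,0,0,0,0,0,0,0,0,0,0,0,0,1,1,0,1,2,0,0,0,0]
Step 4: insert co at [9, 12, 26, 29, 41] -> counters=[0,0,0,0,2,0,2,1,0,2,0,1,1,0,0,1,0,0,2,0,0,0,0,0,0,0,1,0,0,1,0,0,0,1,1,0,1,2,0,0,0,1]
Step 5: insert w at [0, 4, 23, 27, 29] -> counters=[1,0,0,0,3,0,2,1,0,2,0,1,1,0,0,1,0,0,2,0,0,0,0,1,0,0,1,1,0,2,0,0,0,1,1,0,1,2,0,0,0,1]
Step 6: insert sc at [4, 6, 9, 34, 37] -> counters=[1,0,0,0,4,0,3,1,0,3,0,1,1,0,0,1,0,0,2,0,0,0,0,1,0,0,1,1,0,2,0,0,0,1,2,0,1,3,0,0,0,1]
Step 7: insert a at [4, 6, 11, 18, 33] -> counters=[1,0,0,0,5,0,4,1,0,3,0,2,1,0,0,1,0,0,3,0,0,0,0,1,0,0,1,1,0,2,0,0,0,2,2,0,1,3,0,0,0,1]
Step 8: delete a at [4, 6, 11, 18, 33] -> counters=[1,0,0,0,4,0,3,1,0,3,0,1,1,0,0,1,0,0,2,0,0,0,0,1,0,0,1,1,0,2,0,0,0,1,2,0,1,3,0,0,0,1]
Step 9: insert w at [0, 4, 23, 27, 29] -> counters=[2,0,0,0,5,0,3,1,0,3,0,1,1,0,0,1,0,0,2,0,0,0,0,2,0,0,1,2,0,3,0,0,0,1,2,0,1,3,0,0,0,1]
Step 10: delete w at [0, 4, 23, 27, 29] -> counters=[1,0,0,0,4,0,3,1,0,3,0,1,1,0,0,1,0,0,2,0,0,0,0,1,0,0,1,1,0,2,0,0,0,1,2,0,1,3,0,0,0,1]
Step 11: insert a at [4, 6, 11, 18, 33] -> counters=[1,0,0,0,5,0,4,1,0,3,0,2,1,0,0,1,0,0,3,0,0,0,0,1,0,0,1,1,0,2,0,0,0,2,2,0,1,3,0,0,0,1]
Step 12: insert w at [0, 4, 23, 27, 29] -> counters=[2,0,0,0,6,0,4,1,0,3,0,2,1,0,0,1,0,0,3,0,0,0,0,2,0,0,1,2,0,3,0,0,0,2,2,0,1,3,0,0,0,1]
Step 13: delete dvj at [7, 15, 18, 36, 37] -> counters=[2,0,0,0,6,0,4,0,0,3,0,2,1,0,0,0,0,0,2,0,0,0,0,2,0,0,1,2,0,3,0,0,0,2,2,0,0,2,0,0,0,1]
Step 14: insert co at [9, 12, 26, 29, 41] -> counters=[2,0,0,0,6,0,4,0,0,4,0,2,2,0,0,0,0,0,2,0,0,0,0,2,0,0,2,2,0,4,0,0,0,2,2,0,0,2,0,0,0,2]
Step 15: insert sc at [4, 6, 9, 34, 37] -> counters=[2,0,0,0,7,0,5,0,0,5,0,2,2,0,0,0,0,0,2,0,0,0,0,2,0,0,2,2,0,4,0,0,0,2,3,0,0,3,0,0,0,2]
Step 16: delete w at [0, 4, 23, 27, 29] -> counters=[1,0,0,0,6,0,5,0,0,5,0,2,2,0,0,0,0,0,2,0,0,0,0,1,0,0,2,1,0,3,0,0,0,2,3,0,0,3,0,0,0,2]
Step 17: delete co at [9, 12, 26, 29, 41] -> counters=[1,0,0,0,6,0,5,0,0,4,0,2,1,0,0,0,0,0,2,0,0,0,0,1,0,0,1,1,0,2,0,0,0,2,3,0,0,3,0,0,0,1]
Step 18: delete w at [0, 4, 23, 27, 29] -> counters=[0,0,0,0,5,0,5,0,0,4,0,2,1,0,0,0,0,0,2,0,0,0,0,0,0,0,1,0,0,1,0,0,0,2,3,0,0,3,0,0,0,1]
Step 19: insert dvj at [7, 15, 18, 36, 37] -> counters=[0,0,0,0,5,0,5,1,0,4,0,2,1,0,0,1,0,0,3,0,0,0,0,0,0,0,1,0,0,1,0,0,0,2,3,0,1,4,0,0,0,1]
Step 20: insert sc at [4, 6, 9, 34, 37] -> counters=[0,0,0,0,6,0,6,1,0,5,0,2,1,0,0,1,0,0,3,0,0,0,0,0,0,0,1,0,0,1,0,0,0,2,4,0,1,5,0,0,0,1]
Step 21: delete a at [4, 6, 11, 18, 33] -> counters=[0,0,0,0,5,0,5,1,0,5,0,1,1,0,0,1,0,0,2,0,0,0,0,0,0,0,1,0,0,1,0,0,0,1,4,0,1,5,0,0,0,1]
Step 22: insert sc at [4, 6, 9, 34, 37] -> counters=[0,0,0,0,6,0,6,1,0,6,0,1,1,0,0,1,0,0,2,0,0,0,0,0,0,0,1,0,0,1,0,0,0,1,5,0,1,6,0,0,0,1]
Step 23: delete co at [9, 12, 26, 29, 41] -> counters=[0,0,0,0,6,0,6,1,0,5,0,1,0,0,0,1,0,0,2,0,0,0,0,0,0,0,0,0,0,0,0,0,0,1,5,0,1,6,0,0,0,0]
Step 24: insert dvj at [7, 15, 18, 36, 37] -> counters=[0,0,0,0,6,0,6,2,0,5,0,1,0,0,0,2,0,0,3,0,0,0,0,0,0,0,0,0,0,0,0,0,0,1,5,0,2,7,0,0,0,0]
Step 25: insert w at [0, 4, 23, 27, 29] -> counters=[1,0,0,0,7,0,6,2,0,5,0,1,0,0,0,2,0,0,3,0,0,0,0,1,0,0,0,1,0,1,0,0,0,1,5,0,2,7,0,0,0,0]
Step 26: delete dvj at [7, 15, 18, 36, 37] -> counters=[1,0,0,0,7,0,6,1,0,5,0,1,0,0,0,1,0,0,2,0,0,0,0,1,0,0,0,1,0,1,0,0,0,1,5,0,1,6,0,0,0,0]
Step 27: insert sc at [4, 6, 9, 34, 37] -> counters=[1,0,0,0,8,0,7,1,0,6,0,1,0,0,0,1,0,0,2,0,0,0,0,1,0,0,0,1,0,1,0,0,0,1,6,0,1,7,0,0,0,0]
Final counters=[1,0,0,0,8,0,7,1,0,6,0,1,0,0,0,1,0,0,2,0,0,0,0,1,0,0,0,1,0,1,0,0,0,1,6,0,1,7,0,0,0,0] -> 15 nonzero

Answer: 15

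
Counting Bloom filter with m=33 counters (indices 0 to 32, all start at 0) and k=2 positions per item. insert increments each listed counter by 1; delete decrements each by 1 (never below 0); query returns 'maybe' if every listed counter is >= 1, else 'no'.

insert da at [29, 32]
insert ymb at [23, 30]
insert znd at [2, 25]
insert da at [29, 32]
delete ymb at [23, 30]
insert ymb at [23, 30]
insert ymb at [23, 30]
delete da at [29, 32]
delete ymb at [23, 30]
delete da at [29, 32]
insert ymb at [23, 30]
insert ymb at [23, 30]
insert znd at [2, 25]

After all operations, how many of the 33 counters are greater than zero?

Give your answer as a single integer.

Answer: 4

Derivation:
Step 1: insert da at [29, 32] -> counters=[0,0,0,0,0,0,0,0,0,0,0,0,0,0,0,0,0,0,0,0,0,0,0,0,0,0,0,0,0,1,0,0,1]
Step 2: insert ymb at [23, 30] -> counters=[0,0,0,0,0,0,0,0,0,0,0,0,0,0,0,0,0,0,0,0,0,0,0,1,0,0,0,0,0,1,1,0,1]
Step 3: insert znd at [2, 25] -> counters=[0,0,1,0,0,0,0,0,0,0,0,0,0,0,0,0,0,0,0,0,0,0,0,1,0,1,0,0,0,1,1,0,1]
Step 4: insert da at [29, 32] -> counters=[0,0,1,0,0,0,0,0,0,0,0,0,0,0,0,0,0,0,0,0,0,0,0,1,0,1,0,0,0,2,1,0,2]
Step 5: delete ymb at [23, 30] -> counters=[0,0,1,0,0,0,0,0,0,0,0,0,0,0,0,0,0,0,0,0,0,0,0,0,0,1,0,0,0,2,0,0,2]
Step 6: insert ymb at [23, 30] -> counters=[0,0,1,0,0,0,0,0,0,0,0,0,0,0,0,0,0,0,0,0,0,0,0,1,0,1,0,0,0,2,1,0,2]
Step 7: insert ymb at [23, 30] -> counters=[0,0,1,0,0,0,0,0,0,0,0,0,0,0,0,0,0,0,0,0,0,0,0,2,0,1,0,0,0,2,2,0,2]
Step 8: delete da at [29, 32] -> counters=[0,0,1,0,0,0,0,0,0,0,0,0,0,0,0,0,0,0,0,0,0,0,0,2,0,1,0,0,0,1,2,0,1]
Step 9: delete ymb at [23, 30] -> counters=[0,0,1,0,0,0,0,0,0,0,0,0,0,0,0,0,0,0,0,0,0,0,0,1,0,1,0,0,0,1,1,0,1]
Step 10: delete da at [29, 32] -> counters=[0,0,1,0,0,0,0,0,0,0,0,0,0,0,0,0,0,0,0,0,0,0,0,1,0,1,0,0,0,0,1,0,0]
Step 11: insert ymb at [23, 30] -> counters=[0,0,1,0,0,0,0,0,0,0,0,0,0,0,0,0,0,0,0,0,0,0,0,2,0,1,0,0,0,0,2,0,0]
Step 12: insert ymb at [23, 30] -> counters=[0,0,1,0,0,0,0,0,0,0,0,0,0,0,0,0,0,0,0,0,0,0,0,3,0,1,0,0,0,0,3,0,0]
Step 13: insert znd at [2, 25] -> counters=[0,0,2,0,0,0,0,0,0,0,0,0,0,0,0,0,0,0,0,0,0,0,0,3,0,2,0,0,0,0,3,0,0]
Final counters=[0,0,2,0,0,0,0,0,0,0,0,0,0,0,0,0,0,0,0,0,0,0,0,3,0,2,0,0,0,0,3,0,0] -> 4 nonzero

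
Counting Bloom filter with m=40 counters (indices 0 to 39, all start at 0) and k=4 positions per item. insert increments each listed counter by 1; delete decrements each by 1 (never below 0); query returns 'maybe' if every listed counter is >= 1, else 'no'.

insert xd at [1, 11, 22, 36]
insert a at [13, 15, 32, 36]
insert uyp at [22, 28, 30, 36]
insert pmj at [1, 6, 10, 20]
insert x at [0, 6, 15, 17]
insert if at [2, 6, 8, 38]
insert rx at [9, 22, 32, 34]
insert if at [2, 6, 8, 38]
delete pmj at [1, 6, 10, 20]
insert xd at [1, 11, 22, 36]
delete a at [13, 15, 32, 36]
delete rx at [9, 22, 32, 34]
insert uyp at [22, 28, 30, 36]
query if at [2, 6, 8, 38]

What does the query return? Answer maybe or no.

Step 1: insert xd at [1, 11, 22, 36] -> counters=[0,1,0,0,0,0,0,0,0,0,0,1,0,0,0,0,0,0,0,0,0,0,1,0,0,0,0,0,0,0,0,0,0,0,0,0,1,0,0,0]
Step 2: insert a at [13, 15, 32, 36] -> counters=[0,1,0,0,0,0,0,0,0,0,0,1,0,1,0,1,0,0,0,0,0,0,1,0,0,0,0,0,0,0,0,0,1,0,0,0,2,0,0,0]
Step 3: insert uyp at [22, 28, 30, 36] -> counters=[0,1,0,0,0,0,0,0,0,0,0,1,0,1,0,1,0,0,0,0,0,0,2,0,0,0,0,0,1,0,1,0,1,0,0,0,3,0,0,0]
Step 4: insert pmj at [1, 6, 10, 20] -> counters=[0,2,0,0,0,0,1,0,0,0,1,1,0,1,0,1,0,0,0,0,1,0,2,0,0,0,0,0,1,0,1,0,1,0,0,0,3,0,0,0]
Step 5: insert x at [0, 6, 15, 17] -> counters=[1,2,0,0,0,0,2,0,0,0,1,1,0,1,0,2,0,1,0,0,1,0,2,0,0,0,0,0,1,0,1,0,1,0,0,0,3,0,0,0]
Step 6: insert if at [2, 6, 8, 38] -> counters=[1,2,1,0,0,0,3,0,1,0,1,1,0,1,0,2,0,1,0,0,1,0,2,0,0,0,0,0,1,0,1,0,1,0,0,0,3,0,1,0]
Step 7: insert rx at [9, 22, 32, 34] -> counters=[1,2,1,0,0,0,3,0,1,1,1,1,0,1,0,2,0,1,0,0,1,0,3,0,0,0,0,0,1,0,1,0,2,0,1,0,3,0,1,0]
Step 8: insert if at [2, 6, 8, 38] -> counters=[1,2,2,0,0,0,4,0,2,1,1,1,0,1,0,2,0,1,0,0,1,0,3,0,0,0,0,0,1,0,1,0,2,0,1,0,3,0,2,0]
Step 9: delete pmj at [1, 6, 10, 20] -> counters=[1,1,2,0,0,0,3,0,2,1,0,1,0,1,0,2,0,1,0,0,0,0,3,0,0,0,0,0,1,0,1,0,2,0,1,0,3,0,2,0]
Step 10: insert xd at [1, 11, 22, 36] -> counters=[1,2,2,0,0,0,3,0,2,1,0,2,0,1,0,2,0,1,0,0,0,0,4,0,0,0,0,0,1,0,1,0,2,0,1,0,4,0,2,0]
Step 11: delete a at [13, 15, 32, 36] -> counters=[1,2,2,0,0,0,3,0,2,1,0,2,0,0,0,1,0,1,0,0,0,0,4,0,0,0,0,0,1,0,1,0,1,0,1,0,3,0,2,0]
Step 12: delete rx at [9, 22, 32, 34] -> counters=[1,2,2,0,0,0,3,0,2,0,0,2,0,0,0,1,0,1,0,0,0,0,3,0,0,0,0,0,1,0,1,0,0,0,0,0,3,0,2,0]
Step 13: insert uyp at [22, 28, 30, 36] -> counters=[1,2,2,0,0,0,3,0,2,0,0,2,0,0,0,1,0,1,0,0,0,0,4,0,0,0,0,0,2,0,2,0,0,0,0,0,4,0,2,0]
Query if: check counters[2]=2 counters[6]=3 counters[8]=2 counters[38]=2 -> maybe

Answer: maybe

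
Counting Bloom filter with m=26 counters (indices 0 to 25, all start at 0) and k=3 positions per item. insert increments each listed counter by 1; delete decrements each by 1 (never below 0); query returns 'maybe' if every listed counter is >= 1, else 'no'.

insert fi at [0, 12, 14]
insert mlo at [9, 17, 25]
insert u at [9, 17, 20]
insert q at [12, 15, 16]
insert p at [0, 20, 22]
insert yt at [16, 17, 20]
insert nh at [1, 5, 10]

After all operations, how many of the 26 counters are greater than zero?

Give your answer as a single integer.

Answer: 13

Derivation:
Step 1: insert fi at [0, 12, 14] -> counters=[1,0,0,0,0,0,0,0,0,0,0,0,1,0,1,0,0,0,0,0,0,0,0,0,0,0]
Step 2: insert mlo at [9, 17, 25] -> counters=[1,0,0,0,0,0,0,0,0,1,0,0,1,0,1,0,0,1,0,0,0,0,0,0,0,1]
Step 3: insert u at [9, 17, 20] -> counters=[1,0,0,0,0,0,0,0,0,2,0,0,1,0,1,0,0,2,0,0,1,0,0,0,0,1]
Step 4: insert q at [12, 15, 16] -> counters=[1,0,0,0,0,0,0,0,0,2,0,0,2,0,1,1,1,2,0,0,1,0,0,0,0,1]
Step 5: insert p at [0, 20, 22] -> counters=[2,0,0,0,0,0,0,0,0,2,0,0,2,0,1,1,1,2,0,0,2,0,1,0,0,1]
Step 6: insert yt at [16, 17, 20] -> counters=[2,0,0,0,0,0,0,0,0,2,0,0,2,0,1,1,2,3,0,0,3,0,1,0,0,1]
Step 7: insert nh at [1, 5, 10] -> counters=[2,1,0,0,0,1,0,0,0,2,1,0,2,0,1,1,2,3,0,0,3,0,1,0,0,1]
Final counters=[2,1,0,0,0,1,0,0,0,2,1,0,2,0,1,1,2,3,0,0,3,0,1,0,0,1] -> 13 nonzero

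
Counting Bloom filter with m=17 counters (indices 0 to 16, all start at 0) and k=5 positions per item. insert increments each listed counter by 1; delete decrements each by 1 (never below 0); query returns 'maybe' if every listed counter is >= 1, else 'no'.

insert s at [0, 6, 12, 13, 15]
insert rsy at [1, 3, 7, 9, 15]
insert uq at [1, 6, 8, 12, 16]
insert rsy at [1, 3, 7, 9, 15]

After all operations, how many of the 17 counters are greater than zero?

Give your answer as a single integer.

Answer: 11

Derivation:
Step 1: insert s at [0, 6, 12, 13, 15] -> counters=[1,0,0,0,0,0,1,0,0,0,0,0,1,1,0,1,0]
Step 2: insert rsy at [1, 3, 7, 9, 15] -> counters=[1,1,0,1,0,0,1,1,0,1,0,0,1,1,0,2,0]
Step 3: insert uq at [1, 6, 8, 12, 16] -> counters=[1,2,0,1,0,0,2,1,1,1,0,0,2,1,0,2,1]
Step 4: insert rsy at [1, 3, 7, 9, 15] -> counters=[1,3,0,2,0,0,2,2,1,2,0,0,2,1,0,3,1]
Final counters=[1,3,0,2,0,0,2,2,1,2,0,0,2,1,0,3,1] -> 11 nonzero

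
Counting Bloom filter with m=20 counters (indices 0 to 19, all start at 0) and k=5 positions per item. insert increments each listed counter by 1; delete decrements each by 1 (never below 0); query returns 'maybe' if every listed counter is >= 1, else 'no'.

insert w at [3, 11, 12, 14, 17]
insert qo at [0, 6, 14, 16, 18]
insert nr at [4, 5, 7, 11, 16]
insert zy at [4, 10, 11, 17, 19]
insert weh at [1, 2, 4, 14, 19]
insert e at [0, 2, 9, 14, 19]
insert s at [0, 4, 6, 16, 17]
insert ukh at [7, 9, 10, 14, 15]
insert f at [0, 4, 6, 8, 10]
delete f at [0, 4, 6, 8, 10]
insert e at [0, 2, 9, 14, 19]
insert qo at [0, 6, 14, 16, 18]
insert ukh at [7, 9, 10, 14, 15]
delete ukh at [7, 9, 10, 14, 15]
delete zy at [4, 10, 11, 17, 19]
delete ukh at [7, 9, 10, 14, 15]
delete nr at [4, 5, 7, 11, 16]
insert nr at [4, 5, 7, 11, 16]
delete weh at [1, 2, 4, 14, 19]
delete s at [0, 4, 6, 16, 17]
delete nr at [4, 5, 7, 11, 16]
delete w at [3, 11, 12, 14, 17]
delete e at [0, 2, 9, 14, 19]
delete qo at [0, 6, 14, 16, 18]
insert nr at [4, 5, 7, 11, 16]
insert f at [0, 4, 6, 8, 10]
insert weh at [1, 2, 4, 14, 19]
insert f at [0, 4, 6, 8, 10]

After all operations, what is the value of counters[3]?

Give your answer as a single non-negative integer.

Answer: 0

Derivation:
Step 1: insert w at [3, 11, 12, 14, 17] -> counters=[0,0,0,1,0,0,0,0,0,0,0,1,1,0,1,0,0,1,0,0]
Step 2: insert qo at [0, 6, 14, 16, 18] -> counters=[1,0,0,1,0,0,1,0,0,0,0,1,1,0,2,0,1,1,1,0]
Step 3: insert nr at [4, 5, 7, 11, 16] -> counters=[1,0,0,1,1,1,1,1,0,0,0,2,1,0,2,0,2,1,1,0]
Step 4: insert zy at [4, 10, 11, 17, 19] -> counters=[1,0,0,1,2,1,1,1,0,0,1,3,1,0,2,0,2,2,1,1]
Step 5: insert weh at [1, 2, 4, 14, 19] -> counters=[1,1,1,1,3,1,1,1,0,0,1,3,1,0,3,0,2,2,1,2]
Step 6: insert e at [0, 2, 9, 14, 19] -> counters=[2,1,2,1,3,1,1,1,0,1,1,3,1,0,4,0,2,2,1,3]
Step 7: insert s at [0, 4, 6, 16, 17] -> counters=[3,1,2,1,4,1,2,1,0,1,1,3,1,0,4,0,3,3,1,3]
Step 8: insert ukh at [7, 9, 10, 14, 15] -> counters=[3,1,2,1,4,1,2,2,0,2,2,3,1,0,5,1,3,3,1,3]
Step 9: insert f at [0, 4, 6, 8, 10] -> counters=[4,1,2,1,5,1,3,2,1,2,3,3,1,0,5,1,3,3,1,3]
Step 10: delete f at [0, 4, 6, 8, 10] -> counters=[3,1,2,1,4,1,2,2,0,2,2,3,1,0,5,1,3,3,1,3]
Step 11: insert e at [0, 2, 9, 14, 19] -> counters=[4,1,3,1,4,1,2,2,0,3,2,3,1,0,6,1,3,3,1,4]
Step 12: insert qo at [0, 6, 14, 16, 18] -> counters=[5,1,3,1,4,1,3,2,0,3,2,3,1,0,7,1,4,3,2,4]
Step 13: insert ukh at [7, 9, 10, 14, 15] -> counters=[5,1,3,1,4,1,3,3,0,4,3,3,1,0,8,2,4,3,2,4]
Step 14: delete ukh at [7, 9, 10, 14, 15] -> counters=[5,1,3,1,4,1,3,2,0,3,2,3,1,0,7,1,4,3,2,4]
Step 15: delete zy at [4, 10, 11, 17, 19] -> counters=[5,1,3,1,3,1,3,2,0,3,1,2,1,0,7,1,4,2,2,3]
Step 16: delete ukh at [7, 9, 10, 14, 15] -> counters=[5,1,3,1,3,1,3,1,0,2,0,2,1,0,6,0,4,2,2,3]
Step 17: delete nr at [4, 5, 7, 11, 16] -> counters=[5,1,3,1,2,0,3,0,0,2,0,1,1,0,6,0,3,2,2,3]
Step 18: insert nr at [4, 5, 7, 11, 16] -> counters=[5,1,3,1,3,1,3,1,0,2,0,2,1,0,6,0,4,2,2,3]
Step 19: delete weh at [1, 2, 4, 14, 19] -> counters=[5,0,2,1,2,1,3,1,0,2,0,2,1,0,5,0,4,2,2,2]
Step 20: delete s at [0, 4, 6, 16, 17] -> counters=[4,0,2,1,1,1,2,1,0,2,0,2,1,0,5,0,3,1,2,2]
Step 21: delete nr at [4, 5, 7, 11, 16] -> counters=[4,0,2,1,0,0,2,0,0,2,0,1,1,0,5,0,2,1,2,2]
Step 22: delete w at [3, 11, 12, 14, 17] -> counters=[4,0,2,0,0,0,2,0,0,2,0,0,0,0,4,0,2,0,2,2]
Step 23: delete e at [0, 2, 9, 14, 19] -> counters=[3,0,1,0,0,0,2,0,0,1,0,0,0,0,3,0,2,0,2,1]
Step 24: delete qo at [0, 6, 14, 16, 18] -> counters=[2,0,1,0,0,0,1,0,0,1,0,0,0,0,2,0,1,0,1,1]
Step 25: insert nr at [4, 5, 7, 11, 16] -> counters=[2,0,1,0,1,1,1,1,0,1,0,1,0,0,2,0,2,0,1,1]
Step 26: insert f at [0, 4, 6, 8, 10] -> counters=[3,0,1,0,2,1,2,1,1,1,1,1,0,0,2,0,2,0,1,1]
Step 27: insert weh at [1, 2, 4, 14, 19] -> counters=[3,1,2,0,3,1,2,1,1,1,1,1,0,0,3,0,2,0,1,2]
Step 28: insert f at [0, 4, 6, 8, 10] -> counters=[4,1,2,0,4,1,3,1,2,1,2,1,0,0,3,0,2,0,1,2]
Final counters=[4,1,2,0,4,1,3,1,2,1,2,1,0,0,3,0,2,0,1,2] -> counters[3]=0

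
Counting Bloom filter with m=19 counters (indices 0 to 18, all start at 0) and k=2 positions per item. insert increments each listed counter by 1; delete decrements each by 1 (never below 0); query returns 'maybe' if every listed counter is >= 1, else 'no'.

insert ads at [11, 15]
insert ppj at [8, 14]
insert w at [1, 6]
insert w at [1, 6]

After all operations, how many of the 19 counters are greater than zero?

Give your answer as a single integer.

Answer: 6

Derivation:
Step 1: insert ads at [11, 15] -> counters=[0,0,0,0,0,0,0,0,0,0,0,1,0,0,0,1,0,0,0]
Step 2: insert ppj at [8, 14] -> counters=[0,0,0,0,0,0,0,0,1,0,0,1,0,0,1,1,0,0,0]
Step 3: insert w at [1, 6] -> counters=[0,1,0,0,0,0,1,0,1,0,0,1,0,0,1,1,0,0,0]
Step 4: insert w at [1, 6] -> counters=[0,2,0,0,0,0,2,0,1,0,0,1,0,0,1,1,0,0,0]
Final counters=[0,2,0,0,0,0,2,0,1,0,0,1,0,0,1,1,0,0,0] -> 6 nonzero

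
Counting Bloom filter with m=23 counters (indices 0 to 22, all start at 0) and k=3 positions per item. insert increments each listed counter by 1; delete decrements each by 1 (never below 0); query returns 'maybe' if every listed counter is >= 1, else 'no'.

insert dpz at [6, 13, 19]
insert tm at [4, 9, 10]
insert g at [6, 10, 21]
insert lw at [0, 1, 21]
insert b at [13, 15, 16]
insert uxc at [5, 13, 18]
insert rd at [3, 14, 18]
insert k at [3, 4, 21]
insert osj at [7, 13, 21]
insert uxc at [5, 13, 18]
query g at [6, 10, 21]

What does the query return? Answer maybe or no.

Step 1: insert dpz at [6, 13, 19] -> counters=[0,0,0,0,0,0,1,0,0,0,0,0,0,1,0,0,0,0,0,1,0,0,0]
Step 2: insert tm at [4, 9, 10] -> counters=[0,0,0,0,1,0,1,0,0,1,1,0,0,1,0,0,0,0,0,1,0,0,0]
Step 3: insert g at [6, 10, 21] -> counters=[0,0,0,0,1,0,2,0,0,1,2,0,0,1,0,0,0,0,0,1,0,1,0]
Step 4: insert lw at [0, 1, 21] -> counters=[1,1,0,0,1,0,2,0,0,1,2,0,0,1,0,0,0,0,0,1,0,2,0]
Step 5: insert b at [13, 15, 16] -> counters=[1,1,0,0,1,0,2,0,0,1,2,0,0,2,0,1,1,0,0,1,0,2,0]
Step 6: insert uxc at [5, 13, 18] -> counters=[1,1,0,0,1,1,2,0,0,1,2,0,0,3,0,1,1,0,1,1,0,2,0]
Step 7: insert rd at [3, 14, 18] -> counters=[1,1,0,1,1,1,2,0,0,1,2,0,0,3,1,1,1,0,2,1,0,2,0]
Step 8: insert k at [3, 4, 21] -> counters=[1,1,0,2,2,1,2,0,0,1,2,0,0,3,1,1,1,0,2,1,0,3,0]
Step 9: insert osj at [7, 13, 21] -> counters=[1,1,0,2,2,1,2,1,0,1,2,0,0,4,1,1,1,0,2,1,0,4,0]
Step 10: insert uxc at [5, 13, 18] -> counters=[1,1,0,2,2,2,2,1,0,1,2,0,0,5,1,1,1,0,3,1,0,4,0]
Query g: check counters[6]=2 counters[10]=2 counters[21]=4 -> maybe

Answer: maybe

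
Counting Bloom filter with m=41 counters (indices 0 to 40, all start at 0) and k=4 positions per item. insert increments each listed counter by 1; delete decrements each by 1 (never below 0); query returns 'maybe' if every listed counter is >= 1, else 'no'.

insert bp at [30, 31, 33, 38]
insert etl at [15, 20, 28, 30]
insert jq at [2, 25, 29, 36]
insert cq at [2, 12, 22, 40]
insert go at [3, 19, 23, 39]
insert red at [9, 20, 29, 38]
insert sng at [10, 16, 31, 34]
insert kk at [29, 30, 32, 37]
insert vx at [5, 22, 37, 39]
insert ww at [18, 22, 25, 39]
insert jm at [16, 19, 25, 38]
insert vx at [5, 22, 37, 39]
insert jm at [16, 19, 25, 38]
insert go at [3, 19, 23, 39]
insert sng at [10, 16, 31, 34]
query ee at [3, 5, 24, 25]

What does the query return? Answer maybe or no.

Step 1: insert bp at [30, 31, 33, 38] -> counters=[0,0,0,0,0,0,0,0,0,0,0,0,0,0,0,0,0,0,0,0,0,0,0,0,0,0,0,0,0,0,1,1,0,1,0,0,0,0,1,0,0]
Step 2: insert etl at [15, 20, 28, 30] -> counters=[0,0,0,0,0,0,0,0,0,0,0,0,0,0,0,1,0,0,0,0,1,0,0,0,0,0,0,0,1,0,2,1,0,1,0,0,0,0,1,0,0]
Step 3: insert jq at [2, 25, 29, 36] -> counters=[0,0,1,0,0,0,0,0,0,0,0,0,0,0,0,1,0,0,0,0,1,0,0,0,0,1,0,0,1,1,2,1,0,1,0,0,1,0,1,0,0]
Step 4: insert cq at [2, 12, 22, 40] -> counters=[0,0,2,0,0,0,0,0,0,0,0,0,1,0,0,1,0,0,0,0,1,0,1,0,0,1,0,0,1,1,2,1,0,1,0,0,1,0,1,0,1]
Step 5: insert go at [3, 19, 23, 39] -> counters=[0,0,2,1,0,0,0,0,0,0,0,0,1,0,0,1,0,0,0,1,1,0,1,1,0,1,0,0,1,1,2,1,0,1,0,0,1,0,1,1,1]
Step 6: insert red at [9, 20, 29, 38] -> counters=[0,0,2,1,0,0,0,0,0,1,0,0,1,0,0,1,0,0,0,1,2,0,1,1,0,1,0,0,1,2,2,1,0,1,0,0,1,0,2,1,1]
Step 7: insert sng at [10, 16, 31, 34] -> counters=[0,0,2,1,0,0,0,0,0,1,1,0,1,0,0,1,1,0,0,1,2,0,1,1,0,1,0,0,1,2,2,2,0,1,1,0,1,0,2,1,1]
Step 8: insert kk at [29, 30, 32, 37] -> counters=[0,0,2,1,0,0,0,0,0,1,1,0,1,0,0,1,1,0,0,1,2,0,1,1,0,1,0,0,1,3,3,2,1,1,1,0,1,1,2,1,1]
Step 9: insert vx at [5, 22, 37, 39] -> counters=[0,0,2,1,0,1,0,0,0,1,1,0,1,0,0,1,1,0,0,1,2,0,2,1,0,1,0,0,1,3,3,2,1,1,1,0,1,2,2,2,1]
Step 10: insert ww at [18, 22, 25, 39] -> counters=[0,0,2,1,0,1,0,0,0,1,1,0,1,0,0,1,1,0,1,1,2,0,3,1,0,2,0,0,1,3,3,2,1,1,1,0,1,2,2,3,1]
Step 11: insert jm at [16, 19, 25, 38] -> counters=[0,0,2,1,0,1,0,0,0,1,1,0,1,0,0,1,2,0,1,2,2,0,3,1,0,3,0,0,1,3,3,2,1,1,1,0,1,2,3,3,1]
Step 12: insert vx at [5, 22, 37, 39] -> counters=[0,0,2,1,0,2,0,0,0,1,1,0,1,0,0,1,2,0,1,2,2,0,4,1,0,3,0,0,1,3,3,2,1,1,1,0,1,3,3,4,1]
Step 13: insert jm at [16, 19, 25, 38] -> counters=[0,0,2,1,0,2,0,0,0,1,1,0,1,0,0,1,3,0,1,3,2,0,4,1,0,4,0,0,1,3,3,2,1,1,1,0,1,3,4,4,1]
Step 14: insert go at [3, 19, 23, 39] -> counters=[0,0,2,2,0,2,0,0,0,1,1,0,1,0,0,1,3,0,1,4,2,0,4,2,0,4,0,0,1,3,3,2,1,1,1,0,1,3,4,5,1]
Step 15: insert sng at [10, 16, 31, 34] -> counters=[0,0,2,2,0,2,0,0,0,1,2,0,1,0,0,1,4,0,1,4,2,0,4,2,0,4,0,0,1,3,3,3,1,1,2,0,1,3,4,5,1]
Query ee: check counters[3]=2 counters[5]=2 counters[24]=0 counters[25]=4 -> no

Answer: no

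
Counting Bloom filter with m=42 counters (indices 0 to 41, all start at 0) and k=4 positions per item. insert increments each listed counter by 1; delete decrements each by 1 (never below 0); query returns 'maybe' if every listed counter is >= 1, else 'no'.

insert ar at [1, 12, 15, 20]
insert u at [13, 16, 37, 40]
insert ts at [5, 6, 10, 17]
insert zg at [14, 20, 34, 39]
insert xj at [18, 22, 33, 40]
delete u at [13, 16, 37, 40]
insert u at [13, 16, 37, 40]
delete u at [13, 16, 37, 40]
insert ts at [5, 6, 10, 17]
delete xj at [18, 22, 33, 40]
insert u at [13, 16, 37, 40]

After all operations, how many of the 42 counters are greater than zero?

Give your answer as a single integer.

Step 1: insert ar at [1, 12, 15, 20] -> counters=[0,1,0,0,0,0,0,0,0,0,0,0,1,0,0,1,0,0,0,0,1,0,0,0,0,0,0,0,0,0,0,0,0,0,0,0,0,0,0,0,0,0]
Step 2: insert u at [13, 16, 37, 40] -> counters=[0,1,0,0,0,0,0,0,0,0,0,0,1,1,0,1,1,0,0,0,1,0,0,0,0,0,0,0,0,0,0,0,0,0,0,0,0,1,0,0,1,0]
Step 3: insert ts at [5, 6, 10, 17] -> counters=[0,1,0,0,0,1,1,0,0,0,1,0,1,1,0,1,1,1,0,0,1,0,0,0,0,0,0,0,0,0,0,0,0,0,0,0,0,1,0,0,1,0]
Step 4: insert zg at [14, 20, 34, 39] -> counters=[0,1,0,0,0,1,1,0,0,0,1,0,1,1,1,1,1,1,0,0,2,0,0,0,0,0,0,0,0,0,0,0,0,0,1,0,0,1,0,1,1,0]
Step 5: insert xj at [18, 22, 33, 40] -> counters=[0,1,0,0,0,1,1,0,0,0,1,0,1,1,1,1,1,1,1,0,2,0,1,0,0,0,0,0,0,0,0,0,0,1,1,0,0,1,0,1,2,0]
Step 6: delete u at [13, 16, 37, 40] -> counters=[0,1,0,0,0,1,1,0,0,0,1,0,1,0,1,1,0,1,1,0,2,0,1,0,0,0,0,0,0,0,0,0,0,1,1,0,0,0,0,1,1,0]
Step 7: insert u at [13, 16, 37, 40] -> counters=[0,1,0,0,0,1,1,0,0,0,1,0,1,1,1,1,1,1,1,0,2,0,1,0,0,0,0,0,0,0,0,0,0,1,1,0,0,1,0,1,2,0]
Step 8: delete u at [13, 16, 37, 40] -> counters=[0,1,0,0,0,1,1,0,0,0,1,0,1,0,1,1,0,1,1,0,2,0,1,0,0,0,0,0,0,0,0,0,0,1,1,0,0,0,0,1,1,0]
Step 9: insert ts at [5, 6, 10, 17] -> counters=[0,1,0,0,0,2,2,0,0,0,2,0,1,0,1,1,0,2,1,0,2,0,1,0,0,0,0,0,0,0,0,0,0,1,1,0,0,0,0,1,1,0]
Step 10: delete xj at [18, 22, 33, 40] -> counters=[0,1,0,0,0,2,2,0,0,0,2,0,1,0,1,1,0,2,0,0,2,0,0,0,0,0,0,0,0,0,0,0,0,0,1,0,0,0,0,1,0,0]
Step 11: insert u at [13, 16, 37, 40] -> counters=[0,1,0,0,0,2,2,0,0,0,2,0,1,1,1,1,1,2,0,0,2,0,0,0,0,0,0,0,0,0,0,0,0,0,1,0,0,1,0,1,1,0]
Final counters=[0,1,0,0,0,2,2,0,0,0,2,0,1,1,1,1,1,2,0,0,2,0,0,0,0,0,0,0,0,0,0,0,0,0,1,0,0,1,0,1,1,0] -> 15 nonzero

Answer: 15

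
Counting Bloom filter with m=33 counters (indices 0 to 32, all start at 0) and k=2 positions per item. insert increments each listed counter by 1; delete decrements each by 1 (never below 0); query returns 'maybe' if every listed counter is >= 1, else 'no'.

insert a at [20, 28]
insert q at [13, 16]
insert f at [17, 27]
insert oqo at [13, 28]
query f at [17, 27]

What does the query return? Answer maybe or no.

Answer: maybe

Derivation:
Step 1: insert a at [20, 28] -> counters=[0,0,0,0,0,0,0,0,0,0,0,0,0,0,0,0,0,0,0,0,1,0,0,0,0,0,0,0,1,0,0,0,0]
Step 2: insert q at [13, 16] -> counters=[0,0,0,0,0,0,0,0,0,0,0,0,0,1,0,0,1,0,0,0,1,0,0,0,0,0,0,0,1,0,0,0,0]
Step 3: insert f at [17, 27] -> counters=[0,0,0,0,0,0,0,0,0,0,0,0,0,1,0,0,1,1,0,0,1,0,0,0,0,0,0,1,1,0,0,0,0]
Step 4: insert oqo at [13, 28] -> counters=[0,0,0,0,0,0,0,0,0,0,0,0,0,2,0,0,1,1,0,0,1,0,0,0,0,0,0,1,2,0,0,0,0]
Query f: check counters[17]=1 counters[27]=1 -> maybe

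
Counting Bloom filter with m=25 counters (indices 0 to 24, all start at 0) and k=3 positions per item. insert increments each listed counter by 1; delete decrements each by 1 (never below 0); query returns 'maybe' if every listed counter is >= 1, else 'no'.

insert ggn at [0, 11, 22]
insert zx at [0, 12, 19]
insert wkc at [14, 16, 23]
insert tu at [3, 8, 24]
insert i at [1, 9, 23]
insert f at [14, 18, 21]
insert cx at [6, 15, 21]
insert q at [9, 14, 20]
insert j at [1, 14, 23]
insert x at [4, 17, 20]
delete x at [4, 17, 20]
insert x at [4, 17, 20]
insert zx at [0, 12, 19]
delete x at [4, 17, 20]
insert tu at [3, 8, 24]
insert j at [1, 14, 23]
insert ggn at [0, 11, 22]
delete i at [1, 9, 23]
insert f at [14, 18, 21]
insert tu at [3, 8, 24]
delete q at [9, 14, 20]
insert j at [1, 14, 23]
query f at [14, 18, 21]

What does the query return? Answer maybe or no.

Step 1: insert ggn at [0, 11, 22] -> counters=[1,0,0,0,0,0,0,0,0,0,0,1,0,0,0,0,0,0,0,0,0,0,1,0,0]
Step 2: insert zx at [0, 12, 19] -> counters=[2,0,0,0,0,0,0,0,0,0,0,1,1,0,0,0,0,0,0,1,0,0,1,0,0]
Step 3: insert wkc at [14, 16, 23] -> counters=[2,0,0,0,0,0,0,0,0,0,0,1,1,0,1,0,1,0,0,1,0,0,1,1,0]
Step 4: insert tu at [3, 8, 24] -> counters=[2,0,0,1,0,0,0,0,1,0,0,1,1,0,1,0,1,0,0,1,0,0,1,1,1]
Step 5: insert i at [1, 9, 23] -> counters=[2,1,0,1,0,0,0,0,1,1,0,1,1,0,1,0,1,0,0,1,0,0,1,2,1]
Step 6: insert f at [14, 18, 21] -> counters=[2,1,0,1,0,0,0,0,1,1,0,1,1,0,2,0,1,0,1,1,0,1,1,2,1]
Step 7: insert cx at [6, 15, 21] -> counters=[2,1,0,1,0,0,1,0,1,1,0,1,1,0,2,1,1,0,1,1,0,2,1,2,1]
Step 8: insert q at [9, 14, 20] -> counters=[2,1,0,1,0,0,1,0,1,2,0,1,1,0,3,1,1,0,1,1,1,2,1,2,1]
Step 9: insert j at [1, 14, 23] -> counters=[2,2,0,1,0,0,1,0,1,2,0,1,1,0,4,1,1,0,1,1,1,2,1,3,1]
Step 10: insert x at [4, 17, 20] -> counters=[2,2,0,1,1,0,1,0,1,2,0,1,1,0,4,1,1,1,1,1,2,2,1,3,1]
Step 11: delete x at [4, 17, 20] -> counters=[2,2,0,1,0,0,1,0,1,2,0,1,1,0,4,1,1,0,1,1,1,2,1,3,1]
Step 12: insert x at [4, 17, 20] -> counters=[2,2,0,1,1,0,1,0,1,2,0,1,1,0,4,1,1,1,1,1,2,2,1,3,1]
Step 13: insert zx at [0, 12, 19] -> counters=[3,2,0,1,1,0,1,0,1,2,0,1,2,0,4,1,1,1,1,2,2,2,1,3,1]
Step 14: delete x at [4, 17, 20] -> counters=[3,2,0,1,0,0,1,0,1,2,0,1,2,0,4,1,1,0,1,2,1,2,1,3,1]
Step 15: insert tu at [3, 8, 24] -> counters=[3,2,0,2,0,0,1,0,2,2,0,1,2,0,4,1,1,0,1,2,1,2,1,3,2]
Step 16: insert j at [1, 14, 23] -> counters=[3,3,0,2,0,0,1,0,2,2,0,1,2,0,5,1,1,0,1,2,1,2,1,4,2]
Step 17: insert ggn at [0, 11, 22] -> counters=[4,3,0,2,0,0,1,0,2,2,0,2,2,0,5,1,1,0,1,2,1,2,2,4,2]
Step 18: delete i at [1, 9, 23] -> counters=[4,2,0,2,0,0,1,0,2,1,0,2,2,0,5,1,1,0,1,2,1,2,2,3,2]
Step 19: insert f at [14, 18, 21] -> counters=[4,2,0,2,0,0,1,0,2,1,0,2,2,0,6,1,1,0,2,2,1,3,2,3,2]
Step 20: insert tu at [3, 8, 24] -> counters=[4,2,0,3,0,0,1,0,3,1,0,2,2,0,6,1,1,0,2,2,1,3,2,3,3]
Step 21: delete q at [9, 14, 20] -> counters=[4,2,0,3,0,0,1,0,3,0,0,2,2,0,5,1,1,0,2,2,0,3,2,3,3]
Step 22: insert j at [1, 14, 23] -> counters=[4,3,0,3,0,0,1,0,3,0,0,2,2,0,6,1,1,0,2,2,0,3,2,4,3]
Query f: check counters[14]=6 counters[18]=2 counters[21]=3 -> maybe

Answer: maybe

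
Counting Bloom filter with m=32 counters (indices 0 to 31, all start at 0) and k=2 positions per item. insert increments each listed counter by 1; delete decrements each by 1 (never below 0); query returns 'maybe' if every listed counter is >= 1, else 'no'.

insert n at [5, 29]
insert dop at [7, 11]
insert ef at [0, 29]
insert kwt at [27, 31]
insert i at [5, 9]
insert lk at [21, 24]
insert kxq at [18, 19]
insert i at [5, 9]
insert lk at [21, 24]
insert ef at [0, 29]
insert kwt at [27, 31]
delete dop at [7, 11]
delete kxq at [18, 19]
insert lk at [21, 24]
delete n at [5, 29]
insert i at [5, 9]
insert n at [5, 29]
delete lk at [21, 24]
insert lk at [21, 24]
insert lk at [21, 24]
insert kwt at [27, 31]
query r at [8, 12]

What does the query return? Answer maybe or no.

Answer: no

Derivation:
Step 1: insert n at [5, 29] -> counters=[0,0,0,0,0,1,0,0,0,0,0,0,0,0,0,0,0,0,0,0,0,0,0,0,0,0,0,0,0,1,0,0]
Step 2: insert dop at [7, 11] -> counters=[0,0,0,0,0,1,0,1,0,0,0,1,0,0,0,0,0,0,0,0,0,0,0,0,0,0,0,0,0,1,0,0]
Step 3: insert ef at [0, 29] -> counters=[1,0,0,0,0,1,0,1,0,0,0,1,0,0,0,0,0,0,0,0,0,0,0,0,0,0,0,0,0,2,0,0]
Step 4: insert kwt at [27, 31] -> counters=[1,0,0,0,0,1,0,1,0,0,0,1,0,0,0,0,0,0,0,0,0,0,0,0,0,0,0,1,0,2,0,1]
Step 5: insert i at [5, 9] -> counters=[1,0,0,0,0,2,0,1,0,1,0,1,0,0,0,0,0,0,0,0,0,0,0,0,0,0,0,1,0,2,0,1]
Step 6: insert lk at [21, 24] -> counters=[1,0,0,0,0,2,0,1,0,1,0,1,0,0,0,0,0,0,0,0,0,1,0,0,1,0,0,1,0,2,0,1]
Step 7: insert kxq at [18, 19] -> counters=[1,0,0,0,0,2,0,1,0,1,0,1,0,0,0,0,0,0,1,1,0,1,0,0,1,0,0,1,0,2,0,1]
Step 8: insert i at [5, 9] -> counters=[1,0,0,0,0,3,0,1,0,2,0,1,0,0,0,0,0,0,1,1,0,1,0,0,1,0,0,1,0,2,0,1]
Step 9: insert lk at [21, 24] -> counters=[1,0,0,0,0,3,0,1,0,2,0,1,0,0,0,0,0,0,1,1,0,2,0,0,2,0,0,1,0,2,0,1]
Step 10: insert ef at [0, 29] -> counters=[2,0,0,0,0,3,0,1,0,2,0,1,0,0,0,0,0,0,1,1,0,2,0,0,2,0,0,1,0,3,0,1]
Step 11: insert kwt at [27, 31] -> counters=[2,0,0,0,0,3,0,1,0,2,0,1,0,0,0,0,0,0,1,1,0,2,0,0,2,0,0,2,0,3,0,2]
Step 12: delete dop at [7, 11] -> counters=[2,0,0,0,0,3,0,0,0,2,0,0,0,0,0,0,0,0,1,1,0,2,0,0,2,0,0,2,0,3,0,2]
Step 13: delete kxq at [18, 19] -> counters=[2,0,0,0,0,3,0,0,0,2,0,0,0,0,0,0,0,0,0,0,0,2,0,0,2,0,0,2,0,3,0,2]
Step 14: insert lk at [21, 24] -> counters=[2,0,0,0,0,3,0,0,0,2,0,0,0,0,0,0,0,0,0,0,0,3,0,0,3,0,0,2,0,3,0,2]
Step 15: delete n at [5, 29] -> counters=[2,0,0,0,0,2,0,0,0,2,0,0,0,0,0,0,0,0,0,0,0,3,0,0,3,0,0,2,0,2,0,2]
Step 16: insert i at [5, 9] -> counters=[2,0,0,0,0,3,0,0,0,3,0,0,0,0,0,0,0,0,0,0,0,3,0,0,3,0,0,2,0,2,0,2]
Step 17: insert n at [5, 29] -> counters=[2,0,0,0,0,4,0,0,0,3,0,0,0,0,0,0,0,0,0,0,0,3,0,0,3,0,0,2,0,3,0,2]
Step 18: delete lk at [21, 24] -> counters=[2,0,0,0,0,4,0,0,0,3,0,0,0,0,0,0,0,0,0,0,0,2,0,0,2,0,0,2,0,3,0,2]
Step 19: insert lk at [21, 24] -> counters=[2,0,0,0,0,4,0,0,0,3,0,0,0,0,0,0,0,0,0,0,0,3,0,0,3,0,0,2,0,3,0,2]
Step 20: insert lk at [21, 24] -> counters=[2,0,0,0,0,4,0,0,0,3,0,0,0,0,0,0,0,0,0,0,0,4,0,0,4,0,0,2,0,3,0,2]
Step 21: insert kwt at [27, 31] -> counters=[2,0,0,0,0,4,0,0,0,3,0,0,0,0,0,0,0,0,0,0,0,4,0,0,4,0,0,3,0,3,0,3]
Query r: check counters[8]=0 counters[12]=0 -> no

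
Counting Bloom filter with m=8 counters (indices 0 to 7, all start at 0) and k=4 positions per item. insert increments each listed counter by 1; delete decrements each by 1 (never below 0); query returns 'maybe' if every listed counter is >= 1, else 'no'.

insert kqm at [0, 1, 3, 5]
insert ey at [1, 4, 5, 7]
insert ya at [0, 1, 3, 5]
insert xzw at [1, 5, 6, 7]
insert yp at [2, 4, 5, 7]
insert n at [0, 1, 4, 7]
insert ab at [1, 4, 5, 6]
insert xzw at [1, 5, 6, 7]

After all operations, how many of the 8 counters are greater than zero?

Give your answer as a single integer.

Answer: 8

Derivation:
Step 1: insert kqm at [0, 1, 3, 5] -> counters=[1,1,0,1,0,1,0,0]
Step 2: insert ey at [1, 4, 5, 7] -> counters=[1,2,0,1,1,2,0,1]
Step 3: insert ya at [0, 1, 3, 5] -> counters=[2,3,0,2,1,3,0,1]
Step 4: insert xzw at [1, 5, 6, 7] -> counters=[2,4,0,2,1,4,1,2]
Step 5: insert yp at [2, 4, 5, 7] -> counters=[2,4,1,2,2,5,1,3]
Step 6: insert n at [0, 1, 4, 7] -> counters=[3,5,1,2,3,5,1,4]
Step 7: insert ab at [1, 4, 5, 6] -> counters=[3,6,1,2,4,6,2,4]
Step 8: insert xzw at [1, 5, 6, 7] -> counters=[3,7,1,2,4,7,3,5]
Final counters=[3,7,1,2,4,7,3,5] -> 8 nonzero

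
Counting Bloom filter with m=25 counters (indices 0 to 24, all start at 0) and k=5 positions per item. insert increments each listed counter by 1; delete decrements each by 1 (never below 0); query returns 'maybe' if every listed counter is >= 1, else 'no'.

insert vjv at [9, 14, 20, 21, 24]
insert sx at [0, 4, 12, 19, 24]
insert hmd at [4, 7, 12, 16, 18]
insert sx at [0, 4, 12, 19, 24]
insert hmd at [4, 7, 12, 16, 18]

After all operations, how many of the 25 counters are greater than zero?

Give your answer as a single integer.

Step 1: insert vjv at [9, 14, 20, 21, 24] -> counters=[0,0,0,0,0,0,0,0,0,1,0,0,0,0,1,0,0,0,0,0,1,1,0,0,1]
Step 2: insert sx at [0, 4, 12, 19, 24] -> counters=[1,0,0,0,1,0,0,0,0,1,0,0,1,0,1,0,0,0,0,1,1,1,0,0,2]
Step 3: insert hmd at [4, 7, 12, 16, 18] -> counters=[1,0,0,0,2,0,0,1,0,1,0,0,2,0,1,0,1,0,1,1,1,1,0,0,2]
Step 4: insert sx at [0, 4, 12, 19, 24] -> counters=[2,0,0,0,3,0,0,1,0,1,0,0,3,0,1,0,1,0,1,2,1,1,0,0,3]
Step 5: insert hmd at [4, 7, 12, 16, 18] -> counters=[2,0,0,0,4,0,0,2,0,1,0,0,4,0,1,0,2,0,2,2,1,1,0,0,3]
Final counters=[2,0,0,0,4,0,0,2,0,1,0,0,4,0,1,0,2,0,2,2,1,1,0,0,3] -> 12 nonzero

Answer: 12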